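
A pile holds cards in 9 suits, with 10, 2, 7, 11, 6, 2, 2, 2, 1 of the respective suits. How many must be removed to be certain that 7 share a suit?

34

In the worst case you take as many as possible of each suit without reaching 7: 6 + 2 + 6 + 6 + 6 + 2 + 2 + 2 + 1 = 33.
The next one must give 7 of some suit, so 33 + 1 = 34.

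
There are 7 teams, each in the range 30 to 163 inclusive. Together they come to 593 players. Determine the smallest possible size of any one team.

30

To make one team as small as possible, make the other 6 as large as possible.
The other 6 can take up 6 × 163 = 978 ≥ 593 − 30, so one team can sit at its floor of 30.
Achievable: one at 30 and the other 6 totalling 563, which fits since 6 × 30 ≤ 563 ≤ 6 × 163.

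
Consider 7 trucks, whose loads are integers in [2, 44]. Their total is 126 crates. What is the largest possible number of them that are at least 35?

3

If k of the values are ≥ 35, the total is ≥ 35k + 2(7 − k).
Setting 35k + 2(7 − k) ≤ 126 gives 33k ≤ 112, so k ≤ 3.
k = 3 is achieved by 3 values at 35 and 4 at 2, total 113; add 13 to one value (staying below 35) to reach 126.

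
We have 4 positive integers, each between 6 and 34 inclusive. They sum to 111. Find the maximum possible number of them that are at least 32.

Suppose k of them are at least 32. Those contribute at least 32 each and the other 4 − k at least 6 each.
So the total is at least 32k + 6(4 − k) = 24 + 26k. This must be ≤ 111, giving k ≤ 3.
k = 3 is achieved by 3 values at 32 and 1 at 6, total 102; add 9 to one value (staying below 32) to reach 111.

3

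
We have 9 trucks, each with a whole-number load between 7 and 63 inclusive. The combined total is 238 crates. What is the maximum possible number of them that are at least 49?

If k of the values are ≥ 49, the total is ≥ 49k + 7(9 − k).
Setting 49k + 7(9 − k) ≤ 238 gives 42k ≤ 175, so k ≤ 4.
k = 4 is achieved by 4 values at 49 and 5 at 7, total 231; add 7 to one value (staying below 49) to reach 238.

4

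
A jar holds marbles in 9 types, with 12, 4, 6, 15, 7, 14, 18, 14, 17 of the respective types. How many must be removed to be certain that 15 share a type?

100

In the worst case you take as many as possible of each type without reaching 15: 12 + 4 + 6 + 14 + 7 + 14 + 14 + 14 + 14 = 99.
The next one must give 15 of some type, so 99 + 1 = 100.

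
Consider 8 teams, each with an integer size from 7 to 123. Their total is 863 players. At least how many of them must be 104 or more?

Each value short of 104 is at most 103, costing at least 123 − 103 = 20 against the maximum total of 984.
We can afford to lose at most 984 − 863 = 121, so at most ⌊121/20⌋ = 6 fall short, and at least 2 are ≥ 104.
Exactly 2 works: 2 values at 123 and 6 at 103 total 864; lower one of the high values by 1 (still ≥ 104) to hit 863.

2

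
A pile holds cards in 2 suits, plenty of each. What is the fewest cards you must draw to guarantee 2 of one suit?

In the worst case you draw 1 of each of the 2 suits: 2 × 1 = 2.
One more forces 2 of some suit, so 2 + 1 = 3.

3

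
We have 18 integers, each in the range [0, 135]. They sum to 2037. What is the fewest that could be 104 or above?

Each value short of 104 is at most 103, costing at least 135 − 103 = 32 against the maximum total of 2430.
We can afford to lose at most 2430 − 2037 = 393, so at most ⌊393/32⌋ = 12 fall short, and at least 6 are ≥ 104.
Exactly 6 works: 6 values at 135 and 12 at 103 total 2046; lower one of the high values by 9 (still ≥ 104) to hit 2037.

6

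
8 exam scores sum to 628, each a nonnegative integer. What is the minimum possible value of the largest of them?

Some value must be at least ⌈628/8⌉ = 79, since 8 × 78 = 624 < 628.
Taking 4 copies of 78 and 4 copies of 79 gives exactly 628, so 79 is attained.

79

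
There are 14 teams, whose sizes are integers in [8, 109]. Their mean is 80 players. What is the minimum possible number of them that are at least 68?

5

The total is 14 × 80 = 1120.
Each value short of 68 is at most 67, costing at least 109 − 67 = 42 against the maximum total of 1526.
We can afford to lose at most 1526 − 1120 = 406, so at most ⌊406/42⌋ = 9 fall short, and at least 5 are ≥ 68.
Exactly 5 works: 5 values at 109 and 9 at 67 total 1148; lower one of the high values by 28 (still ≥ 68) to hit 1120.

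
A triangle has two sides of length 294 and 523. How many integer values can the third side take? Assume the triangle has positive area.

The triangle inequality gives |294 − 523| < c < 294 + 523, i.e. 229 < c < 817.
So c can be any integer from 230 to 816: 587 values.

587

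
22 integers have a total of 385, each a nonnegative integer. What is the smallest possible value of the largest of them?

18

If every one of the 22 were at most 17, the total would be at most 22 × 17 = 374 < 385.
Taking 11 copies of 17 and 11 copies of 18 gives exactly 385, so 18 is attained.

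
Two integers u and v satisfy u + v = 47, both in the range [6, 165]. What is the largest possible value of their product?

With u + v fixed, uv peaks when the two are closest together.
Taking u = 23 and v = 24 (both in [6, 165]) gives uv = 552.

552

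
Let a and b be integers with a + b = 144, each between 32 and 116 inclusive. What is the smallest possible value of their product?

3584

Since a + b is fixed, pushing one of them to its bound minimizes the product.
The extreme feasible split is a = 32, b = 112, giving ab = 3584.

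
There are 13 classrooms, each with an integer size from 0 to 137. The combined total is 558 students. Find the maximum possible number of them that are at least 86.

6

Suppose k of them are at least 86. Those contribute at least 86 each and the other 13 − k at least 0 each.
So the total is at least 86k + 0(13 − k) = 0 + 86k. This must be ≤ 558, giving k ≤ 6.
k = 6 is achieved by 6 values at 86 and 7 at 0, total 516; add 42 to one value (staying below 86) to reach 558.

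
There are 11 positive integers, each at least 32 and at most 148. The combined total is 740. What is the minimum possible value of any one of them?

32

Minimizing one value means maximizing the remaining 10.
The other 10 can take up 10 × 148 = 1480 ≥ 740 − 32, so one integer can sit at its floor of 32.
Achievable: one at 32 and the other 10 totalling 708, which fits since 10 × 32 ≤ 708 ≤ 10 × 148.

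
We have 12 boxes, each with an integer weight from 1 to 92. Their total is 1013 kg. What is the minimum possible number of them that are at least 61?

10

Each value short of 61 is at most 60, costing at least 92 − 60 = 32 against the maximum total of 1104.
We can afford to lose at most 1104 − 1013 = 91, so at most ⌊91/32⌋ = 2 fall short, and at least 10 are ≥ 61.
Exactly 10 works: 10 values at 92 and 2 at 60 total 1040; lower one of the high values by 27 (still ≥ 61) to hit 1013.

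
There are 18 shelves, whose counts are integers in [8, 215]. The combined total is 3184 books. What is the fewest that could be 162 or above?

6

Suppose at most 18 − j of them reach 162; then j values are ≤ 161 and the rest ≤ 215.
The total is then ≤ 161·j + 215·(18 − j) = 3870 − 54j. For this to be ≥ 3184 we need j ≤ 12, so at least 18 − 12 = 6 must reach 162.
Exactly 6 works: 6 values at 215 and 12 at 161 total 3222; lower one of the high values by 38 (still ≥ 162) to hit 3184.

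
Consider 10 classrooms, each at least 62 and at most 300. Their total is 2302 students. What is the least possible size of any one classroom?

62

Minimizing one value means maximizing the remaining 9.
The other 9 can take up 9 × 300 = 2700 ≥ 2302 − 62, so one classroom can sit at its floor of 62.
Achievable: one at 62 and the other 9 totalling 2240, which fits since 9 × 62 ≤ 2240 ≤ 9 × 300.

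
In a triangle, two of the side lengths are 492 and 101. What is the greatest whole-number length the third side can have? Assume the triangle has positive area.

592

The third side must be less than 492 + 101 = 593.
The largest integer below 593 is 592.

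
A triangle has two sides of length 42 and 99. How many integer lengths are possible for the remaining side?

The triangle inequality gives |42 − 99| < c < 42 + 99, i.e. 57 < c < 141.
So c can be any integer from 58 to 140: 83 values.

83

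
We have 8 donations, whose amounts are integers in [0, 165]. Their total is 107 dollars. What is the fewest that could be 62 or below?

7

If only k of them are at most 62, the other 8 − k are at least 63, so the total is at least (8 − k)·63 + k·0.
This is ≤ 107, so (8 − k)·63 + 0k ≤ 107, which gives k ≥ 7.
Exactly 7 works: 7 values at 0 and 1 at 63 total 63; raise one of the low values by 44 (still ≤ 62) to hit 107.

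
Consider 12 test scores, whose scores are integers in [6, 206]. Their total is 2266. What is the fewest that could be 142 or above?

9

Each value short of 142 is at most 141, costing at least 206 − 141 = 65 against the maximum total of 2472.
We can afford to lose at most 2472 − 2266 = 206, so at most ⌊206/65⌋ = 3 fall short, and at least 9 are ≥ 142.
Exactly 9 works: 9 values at 206 and 3 at 141 total 2277; lower one of the high values by 11 (still ≥ 142) to hit 2266.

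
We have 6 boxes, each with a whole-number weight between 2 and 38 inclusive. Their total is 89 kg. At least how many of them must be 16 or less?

1

If only k of them are at most 16, the other 6 − k are at least 17, so the total is at least (6 − k)·17 + k·2.
This is ≤ 89, so (6 − k)·17 + 2k ≤ 89, which gives k ≥ 1.
Exactly 1 works: 1 value at 2 and 5 at 17 total 87; raise one of the low values by 2 (still ≤ 16) to hit 89.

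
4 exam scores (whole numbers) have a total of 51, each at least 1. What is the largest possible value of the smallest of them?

12

If every one of the 4 were at least 13, the total would be at least 4 × 13 = 52 > 51.
Equality holds with 1 value of 12 and 3 values of 13.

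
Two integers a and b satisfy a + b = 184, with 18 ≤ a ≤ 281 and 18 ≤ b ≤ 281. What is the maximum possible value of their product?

With a + b fixed, ab peaks when the two are closest together.
Taking a = 92 and b = 92 (both in [18, 281]) gives ab = 8464.

8464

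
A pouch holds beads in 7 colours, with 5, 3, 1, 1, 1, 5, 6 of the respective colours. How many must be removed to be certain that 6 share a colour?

22

In the worst case you take as many as possible of each colour without reaching 6: 5 + 3 + 1 + 1 + 1 + 5 + 5 = 21.
The next one must give 6 of some colour, so 21 + 1 = 22.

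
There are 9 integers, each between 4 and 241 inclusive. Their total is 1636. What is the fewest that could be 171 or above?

If only k of them are at least 171, the other 9 − k are at most 170, so the total is at most k·241 + (9 − k)·170.
This must reach 1636, so k·241 + (9 − k)·170 ≥ 1636, giving k ≥ 2.
Exactly 2 works: 2 values at 241 and 7 at 170 total 1672; lower one of the high values by 36 (still ≥ 171) to hit 1636.

2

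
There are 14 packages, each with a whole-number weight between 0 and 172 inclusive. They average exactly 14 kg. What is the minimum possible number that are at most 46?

10

The total is 14 × 14 = 196.
Let j be the number exceeding 46. Then the total is ≥ 47·j + 0·(14 − j) = 0 + 47j.
So 47j ≤ 196 and j ≤ 4; hence at least 14 − 4 = 10 are ≤ 46.
Exactly 10 works: 10 values at 0 and 4 at 47 total 188; raise one of the low values by 8 (still ≤ 46) to hit 196.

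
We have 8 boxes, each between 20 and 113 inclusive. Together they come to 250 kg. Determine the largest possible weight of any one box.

To make one box as large as possible, make the other 7 as small as possible.
The other 7 contribute at least 7 × 20 = 140, leaving at most 250 − 140 = 110.
Since 110 ≤ 113, this is achievable: one at 110 and 7 at 20.

110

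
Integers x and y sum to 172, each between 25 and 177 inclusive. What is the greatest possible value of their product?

With x + y fixed, xy peaks when the two are closest together.
Taking x = 86 and y = 86 (both in [25, 177]) gives xy = 7396.

7396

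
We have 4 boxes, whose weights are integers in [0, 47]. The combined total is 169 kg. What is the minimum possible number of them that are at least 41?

Suppose at most 4 − j of them reach 41; then j values are ≤ 40 and the rest ≤ 47.
The total is then ≤ 40·j + 47·(4 − j) = 188 − 7j. For this to be ≥ 169 we need j ≤ 2, so at least 4 − 2 = 2 must reach 41.
Exactly 2 works: 2 values at 47 and 2 at 40 total 174; lower one of the high values by 5 (still ≥ 41) to hit 169.

2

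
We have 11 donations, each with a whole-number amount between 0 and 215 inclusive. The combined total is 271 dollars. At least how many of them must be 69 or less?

8

If only k of them are at most 69, the other 11 − k are at least 70, so the total is at least (11 − k)·70 + k·0.
This is ≤ 271, so (11 − k)·70 + 0k ≤ 271, which gives k ≥ 8.
Exactly 8 works: 8 values at 0 and 3 at 70 total 210; raise one of the low values by 61 (still ≤ 69) to hit 271.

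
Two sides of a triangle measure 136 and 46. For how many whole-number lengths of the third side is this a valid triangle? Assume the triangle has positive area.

91

The triangle inequality gives |136 − 46| < c < 136 + 46, i.e. 90 < c < 182.
So c can be any integer from 91 to 181: 91 values.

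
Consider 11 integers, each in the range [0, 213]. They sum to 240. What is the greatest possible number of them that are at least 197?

1

With k values at 197 or above and the rest at least 0, the sum is at least 0 + 197k.
Since the sum is 240, we need 197k ≤ 240, i.e. k ≤ 1.
k = 1 is achieved by 1 value at 197 and 10 at 0, total 197; add 43 to one value (staying below 197) to reach 240.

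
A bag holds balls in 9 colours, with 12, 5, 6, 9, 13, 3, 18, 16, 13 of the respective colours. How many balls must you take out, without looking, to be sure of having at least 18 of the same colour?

95

In the worst case you take as many as possible of each colour without reaching 18: 12 + 5 + 6 + 9 + 13 + 3 + 17 + 16 + 13 = 94.
The next one must give 18 of some colour, so 94 + 1 = 95.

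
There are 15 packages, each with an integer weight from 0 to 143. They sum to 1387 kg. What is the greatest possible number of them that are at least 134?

Suppose k of them are at least 134. Those contribute at least 134 each and the other 15 − k at least 0 each.
So the total is at least 134k + 0(15 − k) = 0 + 134k. This must be ≤ 1387, giving k ≤ 10.
k = 10 is achieved by 10 values at 134 and 5 at 0, total 1340; add 47 to one value (staying below 134) to reach 1387.

10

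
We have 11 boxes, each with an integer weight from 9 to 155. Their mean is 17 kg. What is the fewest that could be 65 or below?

10

The total is 11 × 17 = 187.
Let j be the number exceeding 65. Then the total is ≥ 66·j + 9·(11 − j) = 99 + 57j.
So 57j ≤ 88 and j ≤ 1; hence at least 11 − 1 = 10 are ≤ 65.
Exactly 10 works: 10 values at 9 and 1 at 66 total 156; raise one of the low values by 31 (still ≤ 65) to hit 187.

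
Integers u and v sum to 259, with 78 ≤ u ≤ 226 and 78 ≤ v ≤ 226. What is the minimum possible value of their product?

For a fixed sum, uv is smallest when u and v are as far apart as possible.
At the endpoint u = 78, v = 259 − 78 = 181, so uv = 78 × 181 = 14118.

14118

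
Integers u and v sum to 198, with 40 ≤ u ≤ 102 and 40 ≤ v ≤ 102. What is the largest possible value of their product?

With u + v fixed, uv peaks when the two are closest together.
Taking u = 99 and v = 99 (both in [40, 102]) gives uv = 9801.

9801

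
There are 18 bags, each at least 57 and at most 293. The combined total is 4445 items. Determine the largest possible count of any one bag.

293

To make one bag as large as possible, make the other 17 as small as possible.
The other 17 contribute at least 17 × 57 = 969, leaving at most 4445 − 969 = 3476.
But each bag is capped at 293, so the maximum is 293.
Achievable: one at 293 and the other 17 totalling 4152, which fits since 17 × 57 ≤ 4152 ≤ 17 × 293.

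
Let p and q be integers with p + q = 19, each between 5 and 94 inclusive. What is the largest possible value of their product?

90

With p + q fixed, pq peaks when the two are closest together.
Taking p = 9 and q = 10 (both in [5, 94]) gives pq = 90.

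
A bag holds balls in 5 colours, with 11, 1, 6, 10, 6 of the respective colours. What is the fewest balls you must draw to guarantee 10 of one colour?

32

In the worst case you take as many as possible of each colour without reaching 10: 9 + 1 + 6 + 9 + 6 = 31.
The next one must give 10 of some colour, so 31 + 1 = 32.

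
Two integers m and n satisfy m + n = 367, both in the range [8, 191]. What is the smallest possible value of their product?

33616

mn = m(367 − m) is concave in m, so over [176, 191] it is minimized at an endpoint.
The extreme feasible split is m = 176, n = 191, giving mn = 33616.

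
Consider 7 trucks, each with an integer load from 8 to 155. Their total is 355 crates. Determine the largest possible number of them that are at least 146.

2

With k values at 146 or above and the rest at least 8, the sum is at least 56 + 138k.
Since the sum is 355, we need 138k ≤ 299, i.e. k ≤ 2.
k = 2 is achieved by 2 values at 146 and 5 at 8, total 332; add 23 to one value (staying below 146) to reach 355.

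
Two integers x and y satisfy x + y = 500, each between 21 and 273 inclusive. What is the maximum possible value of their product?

With x + y fixed, xy peaks when the two are closest together.
Taking x = 250 and y = 250 (both in [21, 273]) gives xy = 62500.

62500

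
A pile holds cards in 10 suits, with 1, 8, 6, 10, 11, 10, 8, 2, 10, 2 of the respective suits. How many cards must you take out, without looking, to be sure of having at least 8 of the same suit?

In the worst case you take as many as possible of each suit without reaching 8: 1 + 7 + 6 + 7 + 7 + 7 + 7 + 2 + 7 + 2 = 53.
The next one must give 8 of some suit, so 53 + 1 = 54.

54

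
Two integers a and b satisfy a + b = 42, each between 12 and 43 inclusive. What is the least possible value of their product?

360

Since a + b is fixed, pushing one of them to its bound minimizes the product.
At the endpoint a = 12, b = 42 − 12 = 30, so ab = 12 × 30 = 360.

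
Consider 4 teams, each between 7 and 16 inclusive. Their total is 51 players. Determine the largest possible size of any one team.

16

Maximizing one value means minimizing the remaining 3.
The other 3 contribute at least 3 × 7 = 21, leaving at most 51 − 21 = 30.
But each team is capped at 16, so the maximum is 16.
Achievable: one at 16 and the other 3 totalling 35, which fits since 3 × 7 ≤ 35 ≤ 3 × 16.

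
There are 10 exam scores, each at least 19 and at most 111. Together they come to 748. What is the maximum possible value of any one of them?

Maximizing one value means minimizing the remaining 9.
The other 9 contribute at least 9 × 19 = 171, leaving at most 748 − 171 = 577.
But each score is capped at 111, so the maximum is 111.
Achievable: one at 111 and the other 9 totalling 637, which fits since 9 × 19 ≤ 637 ≤ 9 × 111.

111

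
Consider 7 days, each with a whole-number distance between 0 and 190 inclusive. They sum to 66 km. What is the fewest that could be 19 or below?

Each value above 19 is at least 20, contributing at least 20 − 0 = 20 above the floor 0.
The sum exceeds the floor total 0 by 66, so at most ⌊66/20⌋ = 3 exceed 19, and at least 4 are ≤ 19.
Exactly 4 works: 4 values at 0 and 3 at 20 total 60; raise one of the low values by 6 (still ≤ 19) to hit 66.

4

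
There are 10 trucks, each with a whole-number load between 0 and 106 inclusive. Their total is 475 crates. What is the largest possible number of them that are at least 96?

Suppose k of them are at least 96. Those contribute at least 96 each and the other 10 − k at least 0 each.
So the total is at least 96k + 0(10 − k) = 0 + 96k. This must be ≤ 475, giving k ≤ 4.
k = 4 is achieved by 4 values at 96 and 6 at 0, total 384; add 91 to one value (staying below 96) to reach 475.

4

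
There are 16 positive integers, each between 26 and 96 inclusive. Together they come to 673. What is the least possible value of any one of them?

Minimizing one value means maximizing the remaining 15.
The other 15 can take up 15 × 96 = 1440 ≥ 673 − 26, so one integer can sit at its floor of 26.
Achievable: one at 26 and the other 15 totalling 647, which fits since 15 × 26 ≤ 647 ≤ 15 × 96.

26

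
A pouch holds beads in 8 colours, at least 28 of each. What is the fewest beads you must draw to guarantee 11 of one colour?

In the worst case you draw 10 of each of the 8 colours: 8 × 10 = 80.
One more forces 11 of some colour, so 80 + 1 = 81.

81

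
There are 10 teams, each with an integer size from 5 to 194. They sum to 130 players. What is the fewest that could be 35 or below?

8

Let j be the number exceeding 35. Then the total is ≥ 36·j + 5·(10 − j) = 50 + 31j.
So 31j ≤ 80 and j ≤ 2; hence at least 10 − 2 = 8 are ≤ 35.
Exactly 8 works: 8 values at 5 and 2 at 36 total 112; raise one of the low values by 18 (still ≤ 35) to hit 130.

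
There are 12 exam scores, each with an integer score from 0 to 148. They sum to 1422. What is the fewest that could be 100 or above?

Suppose at most 12 − j of them reach 100; then j values are ≤ 99 and the rest ≤ 148.
The total is then ≤ 99·j + 148·(12 − j) = 1776 − 49j. For this to be ≥ 1422 we need j ≤ 7, so at least 12 − 7 = 5 must reach 100.
Exactly 5 works: 5 values at 148 and 7 at 99 total 1433; lower one of the high values by 11 (still ≥ 100) to hit 1422.

5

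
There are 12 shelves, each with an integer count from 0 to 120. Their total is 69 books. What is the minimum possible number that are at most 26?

10

Let j be the number exceeding 26. Then the total is ≥ 27·j + 0·(12 − j) = 0 + 27j.
So 27j ≤ 69 and j ≤ 2; hence at least 12 − 2 = 10 are ≤ 26.
Exactly 10 works: 10 values at 0 and 2 at 27 total 54; raise one of the low values by 15 (still ≤ 26) to hit 69.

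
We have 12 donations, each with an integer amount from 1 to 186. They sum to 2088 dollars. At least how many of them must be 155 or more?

8

If only k of them are at least 155, the other 12 − k are at most 154, so the total is at most k·186 + (12 − k)·154.
This must reach 2088, so k·186 + (12 − k)·154 ≥ 2088, giving k ≥ 8.
Exactly 8 works: 8 values at 186 and 4 at 154 total 2104; lower one of the high values by 16 (still ≥ 155) to hit 2088.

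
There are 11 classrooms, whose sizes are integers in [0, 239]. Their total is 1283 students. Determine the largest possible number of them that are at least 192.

6

Suppose k of them are at least 192. Those contribute at least 192 each and the other 11 − k at least 0 each.
So the total is at least 192k + 0(11 − k) = 0 + 192k. This must be ≤ 1283, giving k ≤ 6.
k = 6 is achieved by 6 values at 192 and 5 at 0, total 1152; add 131 to one value (staying below 192) to reach 1283.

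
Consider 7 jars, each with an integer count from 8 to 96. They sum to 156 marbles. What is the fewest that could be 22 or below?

1

If only k of them are at most 22, the other 7 − k are at least 23, so the total is at least (7 − k)·23 + k·8.
This is ≤ 156, so (7 − k)·23 + 8k ≤ 156, which gives k ≥ 1.
Exactly 1 works: 1 value at 8 and 6 at 23 total 146; raise one of the low values by 10 (still ≤ 22) to hit 156.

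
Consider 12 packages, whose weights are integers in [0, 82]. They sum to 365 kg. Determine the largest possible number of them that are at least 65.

5

Suppose k of them are at least 65. Those contribute at least 65 each and the other 12 − k at least 0 each.
So the total is at least 65k + 0(12 − k) = 0 + 65k. This must be ≤ 365, giving k ≤ 5.
k = 5 is achieved by 5 values at 65 and 7 at 0, total 325; add 40 to one value (staying below 65) to reach 365.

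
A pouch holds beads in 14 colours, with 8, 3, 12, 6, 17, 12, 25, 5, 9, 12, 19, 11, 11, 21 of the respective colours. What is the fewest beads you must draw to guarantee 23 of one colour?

169

In the worst case you take as many as possible of each colour without reaching 23: 8 + 3 + 12 + 6 + 17 + 12 + 22 + 5 + 9 + 12 + 19 + 11 + 11 + 21 = 168.
The next one must give 23 of some colour, so 168 + 1 = 169.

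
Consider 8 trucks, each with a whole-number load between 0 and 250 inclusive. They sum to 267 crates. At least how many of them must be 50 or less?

3

Each value above 50 is at least 51, contributing at least 51 − 0 = 51 above the floor 0.
The sum exceeds the floor total 0 by 267, so at most ⌊267/51⌋ = 5 exceed 50, and at least 3 are ≤ 50.
Exactly 3 works: 3 values at 0 and 5 at 51 total 255; raise one of the low values by 12 (still ≤ 50) to hit 267.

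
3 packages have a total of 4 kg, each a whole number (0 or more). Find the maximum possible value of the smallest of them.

If every one of the 3 were at least 2, the total would be at least 3 × 2 = 6 > 4.
Taking 2 copies of 1 and 1 copy of 2 gives exactly 4, so 1 is attained.

1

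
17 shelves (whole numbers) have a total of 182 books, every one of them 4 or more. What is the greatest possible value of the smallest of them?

The average is 182/17 < 11, so some value is ≤ 10.
Achievable: 5 of them at 10 and 12 at 11 total 182.

10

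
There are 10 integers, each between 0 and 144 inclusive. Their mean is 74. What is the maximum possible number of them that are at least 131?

5

The total is 10 × 74 = 740.
If k of the values are ≥ 131, the total is ≥ 131k + 0(10 − k).
Setting 131k + 0(10 − k) ≤ 740 gives 131k ≤ 740, so k ≤ 5.
k = 5 is achieved by 5 values at 131 and 5 at 0, total 655; add 85 to one value (staying below 131) to reach 740.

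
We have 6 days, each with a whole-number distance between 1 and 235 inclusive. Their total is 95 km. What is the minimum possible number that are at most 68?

5

Let j be the number exceeding 68. Then the total is ≥ 69·j + 1·(6 − j) = 6 + 68j.
So 68j ≤ 89 and j ≤ 1; hence at least 6 − 1 = 5 are ≤ 68.
Exactly 5 works: 5 values at 1 and 1 at 69 total 74; raise one of the low values by 21 (still ≤ 68) to hit 95.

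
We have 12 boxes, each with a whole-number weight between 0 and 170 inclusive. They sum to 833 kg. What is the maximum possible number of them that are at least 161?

With k values at 161 or above and the rest at least 0, the sum is at least 0 + 161k.
Since the sum is 833, we need 161k ≤ 833, i.e. k ≤ 5.
k = 5 is achieved by 5 values at 161 and 7 at 0, total 805; add 28 to one value (staying below 161) to reach 833.

5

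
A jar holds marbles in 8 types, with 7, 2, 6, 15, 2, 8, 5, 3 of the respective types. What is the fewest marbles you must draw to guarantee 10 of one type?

In the worst case you take as many as possible of each type without reaching 10: 7 + 2 + 6 + 9 + 2 + 8 + 5 + 3 = 42.
The next one must give 10 of some type, so 42 + 1 = 43.

43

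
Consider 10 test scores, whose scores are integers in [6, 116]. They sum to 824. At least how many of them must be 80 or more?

If only k of them are at least 80, the other 10 − k are at most 79, so the total is at most k·116 + (10 − k)·79.
This must reach 824, so k·116 + (10 − k)·79 ≥ 824, giving k ≥ 1.
Exactly 1 works: 1 value at 116 and 9 at 79 total 827; lower one of the high values by 3 (still ≥ 80) to hit 824.

1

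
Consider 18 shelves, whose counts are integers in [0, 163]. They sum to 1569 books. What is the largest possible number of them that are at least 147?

Suppose k of them are at least 147. Those contribute at least 147 each and the other 18 − k at least 0 each.
So the total is at least 147k + 0(18 − k) = 0 + 147k. This must be ≤ 1569, giving k ≤ 10.
k = 10 is achieved by 10 values at 147 and 8 at 0, total 1470; add 99 to one value (staying below 147) to reach 1569.

10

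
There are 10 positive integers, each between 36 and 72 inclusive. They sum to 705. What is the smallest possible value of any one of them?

To make one integer as small as possible, make the other 9 as large as possible.
The other 9 contribute at most 9 × 72 = 648, leaving at least 705 − 648 = 57.
Since 57 ≥ 36, this is achievable: one at 57 and 9 at 72.

57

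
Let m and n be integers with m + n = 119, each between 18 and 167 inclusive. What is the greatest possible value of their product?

With m + n fixed, mn peaks when the two are closest together.
Taking m = 59 and n = 60 (both in [18, 167]) gives mn = 3540.

3540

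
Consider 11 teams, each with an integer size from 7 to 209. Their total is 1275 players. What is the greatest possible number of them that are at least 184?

Suppose k of them are at least 184. Those contribute at least 184 each and the other 11 − k at least 7 each.
So the total is at least 184k + 7(11 − k) = 77 + 177k. This must be ≤ 1275, giving k ≤ 6.
k = 6 is achieved by 6 values at 184 and 5 at 7, total 1139; add 136 to one value (staying below 184) to reach 1275.

6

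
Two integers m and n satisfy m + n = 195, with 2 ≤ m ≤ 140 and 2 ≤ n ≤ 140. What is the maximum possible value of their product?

mn = m(195 − m) is maximized when m is as near 195/2 as the bounds allow.
Taking m = 97 and n = 98 (both in [2, 140]) gives mn = 9506.

9506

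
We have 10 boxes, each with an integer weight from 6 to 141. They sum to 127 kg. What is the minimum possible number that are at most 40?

9

Let j be the number exceeding 40. Then the total is ≥ 41·j + 6·(10 − j) = 60 + 35j.
So 35j ≤ 67 and j ≤ 1; hence at least 10 − 1 = 9 are ≤ 40.
Exactly 9 works: 9 values at 6 and 1 at 41 total 95; raise one of the low values by 32 (still ≤ 40) to hit 127.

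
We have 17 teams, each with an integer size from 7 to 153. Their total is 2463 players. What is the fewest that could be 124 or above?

13

Suppose at most 17 − j of them reach 124; then j values are ≤ 123 and the rest ≤ 153.
The total is then ≤ 123·j + 153·(17 − j) = 2601 − 30j. For this to be ≥ 2463 we need j ≤ 4, so at least 17 − 4 = 13 must reach 124.
Exactly 13 works: 13 values at 153 and 4 at 123 total 2481; lower one of the high values by 18 (still ≥ 124) to hit 2463.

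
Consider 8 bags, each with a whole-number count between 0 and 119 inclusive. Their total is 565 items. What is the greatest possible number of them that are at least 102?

5

With k values at 102 or above and the rest at least 0, the sum is at least 0 + 102k.
Since the sum is 565, we need 102k ≤ 565, i.e. k ≤ 5.
k = 5 is achieved by 5 values at 102 and 3 at 0, total 510; add 55 to one value (staying below 102) to reach 565.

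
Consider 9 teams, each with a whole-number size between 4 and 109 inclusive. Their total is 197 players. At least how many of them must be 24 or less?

Each value above 24 is at least 25, contributing at least 25 − 4 = 21 above the floor 4.
The sum exceeds the floor total 36 by 161, so at most ⌊161/21⌋ = 7 exceed 24, and at least 2 are ≤ 24.
Exactly 2 works: 2 values at 4 and 7 at 25 total 183; raise one of the low values by 14 (still ≤ 24) to hit 197.

2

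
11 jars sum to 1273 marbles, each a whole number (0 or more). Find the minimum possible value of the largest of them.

116

The 11 values sum to 1273, so their maximum is at least ⌈1273/11⌉ = 116.
Achievable: 8 of them at 116 and 3 at 115 total 1273.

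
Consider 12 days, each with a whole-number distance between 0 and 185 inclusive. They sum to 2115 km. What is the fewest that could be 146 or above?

10

Suppose at most 12 − j of them reach 146; then j values are ≤ 145 and the rest ≤ 185.
The total is then ≤ 145·j + 185·(12 − j) = 2220 − 40j. For this to be ≥ 2115 we need j ≤ 2, so at least 12 − 2 = 10 must reach 146.
Exactly 10 works: 10 values at 185 and 2 at 145 total 2140; lower one of the high values by 25 (still ≥ 146) to hit 2115.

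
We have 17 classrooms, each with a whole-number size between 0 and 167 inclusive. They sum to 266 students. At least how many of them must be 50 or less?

12

If only k of them are at most 50, the other 17 − k are at least 51, so the total is at least (17 − k)·51 + k·0.
This is ≤ 266, so (17 − k)·51 + 0k ≤ 266, which gives k ≥ 12.
Exactly 12 works: 12 values at 0 and 5 at 51 total 255; raise one of the low values by 11 (still ≤ 50) to hit 266.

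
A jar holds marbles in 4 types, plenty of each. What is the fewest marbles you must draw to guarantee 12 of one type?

You could draw 11 of every type without reaching 12 of any — 44 in all.
One more forces 12 of some type, so 44 + 1 = 45.

45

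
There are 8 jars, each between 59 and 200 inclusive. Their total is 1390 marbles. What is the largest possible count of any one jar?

Maximizing one value means minimizing the remaining 7.
The other 7 contribute at least 7 × 59 = 413, leaving at most 1390 − 413 = 977.
But each jar is capped at 200, so the maximum is 200.
Achievable: one at 200 and the other 7 totalling 1190, which fits since 7 × 59 ≤ 1190 ≤ 7 × 200.

200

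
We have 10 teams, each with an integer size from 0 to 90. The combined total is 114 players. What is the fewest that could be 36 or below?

7

Let j be the number exceeding 36. Then the total is ≥ 37·j + 0·(10 − j) = 0 + 37j.
So 37j ≤ 114 and j ≤ 3; hence at least 10 − 3 = 7 are ≤ 36.
Exactly 7 works: 7 values at 0 and 3 at 37 total 111; raise one of the low values by 3 (still ≤ 36) to hit 114.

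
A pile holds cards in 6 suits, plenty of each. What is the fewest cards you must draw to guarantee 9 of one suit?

You could draw 8 of every suit without reaching 9 of any — 48 in all.
One more forces 9 of some suit, so 48 + 1 = 49.

49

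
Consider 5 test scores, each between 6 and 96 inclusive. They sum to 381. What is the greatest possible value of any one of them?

96

Maximizing one value means minimizing the remaining 4.
The other 4 contribute at least 4 × 6 = 24, leaving at most 381 − 24 = 357.
But each score is capped at 96, so the maximum is 96.
Achievable: one at 96 and the other 4 totalling 285, which fits since 4 × 6 ≤ 285 ≤ 4 × 96.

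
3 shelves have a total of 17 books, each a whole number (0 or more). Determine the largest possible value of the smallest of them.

The average is 17/3 < 6, so some value is ≤ 5.
Achievable: 1 of them at 5 and 2 at 6 total 17.

5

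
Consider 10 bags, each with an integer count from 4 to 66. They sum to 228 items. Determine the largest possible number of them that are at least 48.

Suppose k of them are at least 48. Those contribute at least 48 each and the other 10 − k at least 4 each.
So the total is at least 48k + 4(10 − k) = 40 + 44k. This must be ≤ 228, giving k ≤ 4.
k = 4 is achieved by 4 values at 48 and 6 at 4, total 216; add 12 to one value (staying below 48) to reach 228.

4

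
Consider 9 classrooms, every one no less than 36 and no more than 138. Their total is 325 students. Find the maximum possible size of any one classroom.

To make one classroom as large as possible, make the other 8 as small as possible.
The other 8 contribute at least 8 × 36 = 288, leaving at most 325 − 288 = 37.
Since 37 ≤ 138, this is achievable: one at 37 and 8 at 36.

37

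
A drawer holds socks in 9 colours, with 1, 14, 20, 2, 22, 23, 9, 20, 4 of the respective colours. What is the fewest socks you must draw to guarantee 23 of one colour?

In the worst case you take as many as possible of each colour without reaching 23: 1 + 14 + 20 + 2 + 22 + 22 + 9 + 20 + 4 = 114.
The next one must give 23 of some colour, so 114 + 1 = 115.

115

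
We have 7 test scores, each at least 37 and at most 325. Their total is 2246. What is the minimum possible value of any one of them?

296

Minimizing one value means maximizing the remaining 6.
The other 6 contribute at most 6 × 325 = 1950, leaving at least 2246 − 1950 = 296.
Since 296 ≥ 37, this is achievable: one at 296 and 6 at 325.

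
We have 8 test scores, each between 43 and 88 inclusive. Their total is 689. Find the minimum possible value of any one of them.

73

To make one score as small as possible, make the other 7 as large as possible.
The other 7 contribute at most 7 × 88 = 616, leaving at least 689 − 616 = 73.
Since 73 ≥ 43, this is achievable: one at 73 and 7 at 88.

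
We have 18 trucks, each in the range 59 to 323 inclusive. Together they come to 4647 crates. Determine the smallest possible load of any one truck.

59

Minimizing one value means maximizing the remaining 17.
The other 17 can take up 17 × 323 = 5491 ≥ 4647 − 59, so one truck can sit at its floor of 59.
Achievable: one at 59 and the other 17 totalling 4588, which fits since 17 × 59 ≤ 4588 ≤ 17 × 323.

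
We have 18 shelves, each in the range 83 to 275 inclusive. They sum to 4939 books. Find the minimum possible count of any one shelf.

264

To make one shelf as small as possible, make the other 17 as large as possible.
The other 17 contribute at most 17 × 275 = 4675, leaving at least 4939 − 4675 = 264.
Since 264 ≥ 83, this is achievable: one at 264 and 17 at 275.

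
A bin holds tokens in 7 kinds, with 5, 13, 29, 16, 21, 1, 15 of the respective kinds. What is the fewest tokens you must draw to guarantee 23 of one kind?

94

In the worst case you take as many as possible of each kind without reaching 23: 5 + 13 + 22 + 16 + 21 + 1 + 15 = 93.
The next one must give 23 of some kind, so 93 + 1 = 94.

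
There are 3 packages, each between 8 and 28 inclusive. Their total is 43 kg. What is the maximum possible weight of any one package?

Maximizing one value means minimizing the remaining 2.
The other 2 contribute at least 2 × 8 = 16, leaving at most 43 − 16 = 27.
Since 27 ≤ 28, this is achievable: one at 27 and 2 at 8.

27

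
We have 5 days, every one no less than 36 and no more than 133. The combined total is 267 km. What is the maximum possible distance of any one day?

123

To make one day as large as possible, make the other 4 as small as possible.
The other 4 contribute at least 4 × 36 = 144, leaving at most 267 − 144 = 123.
Since 123 ≤ 133, this is achievable: one at 123 and 4 at 36.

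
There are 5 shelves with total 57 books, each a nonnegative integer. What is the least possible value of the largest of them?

The average is 57/5 > 11, so not all 5 can be 11 or less; the largest is ≥ 12.
Achievable: 2 of them at 12 and 3 at 11 total 57.

12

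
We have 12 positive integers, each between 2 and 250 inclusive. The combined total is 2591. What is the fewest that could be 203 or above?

4

Suppose at most 12 − j of them reach 203; then j values are ≤ 202 and the rest ≤ 250.
The total is then ≤ 202·j + 250·(12 − j) = 3000 − 48j. For this to be ≥ 2591 we need j ≤ 8, so at least 12 − 8 = 4 must reach 203.
Exactly 4 works: 4 values at 250 and 8 at 202 total 2616; lower one of the high values by 25 (still ≥ 203) to hit 2591.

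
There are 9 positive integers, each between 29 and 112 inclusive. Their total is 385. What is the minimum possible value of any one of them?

29

Minimizing one value means maximizing the remaining 8.
The other 8 can take up 8 × 112 = 896 ≥ 385 − 29, so one integer can sit at its floor of 29.
Achievable: one at 29 and the other 8 totalling 356, which fits since 8 × 29 ≤ 356 ≤ 8 × 112.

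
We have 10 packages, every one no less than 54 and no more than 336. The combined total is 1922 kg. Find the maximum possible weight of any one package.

To make one package as large as possible, make the other 9 as small as possible.
The other 9 contribute at least 9 × 54 = 486, leaving at most 1922 − 486 = 1436.
But each package is capped at 336, so the maximum is 336.
Achievable: one at 336 and the other 9 totalling 1586, which fits since 9 × 54 ≤ 1586 ≤ 9 × 336.

336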